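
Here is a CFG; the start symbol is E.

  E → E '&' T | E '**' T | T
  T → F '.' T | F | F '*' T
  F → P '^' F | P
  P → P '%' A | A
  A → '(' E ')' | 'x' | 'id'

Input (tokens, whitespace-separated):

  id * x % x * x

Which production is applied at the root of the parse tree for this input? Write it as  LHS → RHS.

[E [T [F [P [A id]]] * [T [F [P [P [A x]] % [A x]]] * [T [F [P [A x]]]]]]]

E → T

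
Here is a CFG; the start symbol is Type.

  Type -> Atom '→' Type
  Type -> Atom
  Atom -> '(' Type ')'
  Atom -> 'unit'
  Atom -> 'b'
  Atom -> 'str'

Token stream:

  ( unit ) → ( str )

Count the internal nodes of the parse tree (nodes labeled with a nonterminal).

8

[Type [Atom ( [Type [Atom unit]] )] → [Type [Atom ( [Type [Atom str]] )]]]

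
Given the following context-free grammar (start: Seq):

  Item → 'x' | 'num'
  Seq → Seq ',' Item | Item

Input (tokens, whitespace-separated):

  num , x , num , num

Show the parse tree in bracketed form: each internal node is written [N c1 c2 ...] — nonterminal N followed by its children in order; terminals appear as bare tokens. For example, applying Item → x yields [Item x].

Seq
Seq , Item
Seq , Item , Item
Seq , Item , Item , Item
Item , Item , Item , Item
num , Item , Item , Item
num , x , Item , Item
num , x , num , Item
num , x , num , num

[Seq [Seq [Seq [Seq [Item num]] , [Item x]] , [Item num]] , [Item num]]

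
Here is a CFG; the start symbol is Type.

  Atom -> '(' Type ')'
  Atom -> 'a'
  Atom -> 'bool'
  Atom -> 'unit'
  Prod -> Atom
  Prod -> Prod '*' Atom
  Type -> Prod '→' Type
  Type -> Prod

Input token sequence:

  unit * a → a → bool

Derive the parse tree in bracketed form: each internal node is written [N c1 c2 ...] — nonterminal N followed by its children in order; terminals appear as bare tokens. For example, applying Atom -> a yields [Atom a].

Type
Prod → Type
Prod * Atom → Type
Atom * Atom → Type
unit * Atom → Type
unit * a → Type
unit * a → Prod → Type
unit * a → Atom → Type
unit * a → a → Type
unit * a → a → Prod
unit * a → a → Atom
unit * a → a → bool

[Type [Prod [Prod [Atom unit]] * [Atom a]] → [Type [Prod [Atom a]] → [Type [Prod [Atom bool]]]]]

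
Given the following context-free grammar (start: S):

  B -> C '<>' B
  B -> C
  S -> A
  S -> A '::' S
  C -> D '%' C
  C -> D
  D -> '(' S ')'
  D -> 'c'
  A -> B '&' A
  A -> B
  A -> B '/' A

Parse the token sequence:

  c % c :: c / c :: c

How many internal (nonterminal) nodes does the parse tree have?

21

[S [A [B [C [D c] % [C [D c]]]]] :: [S [A [B [C [D c]]] / [A [B [C [D c]]]]] :: [S [A [B [C [D c]]]]]]]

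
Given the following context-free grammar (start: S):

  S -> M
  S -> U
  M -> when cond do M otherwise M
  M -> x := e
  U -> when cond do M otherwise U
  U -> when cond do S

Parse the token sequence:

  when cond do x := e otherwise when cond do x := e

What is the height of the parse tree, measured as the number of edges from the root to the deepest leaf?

[S [U when cond do [M x := e] otherwise [U when cond do [S [M x := e]]]]]

5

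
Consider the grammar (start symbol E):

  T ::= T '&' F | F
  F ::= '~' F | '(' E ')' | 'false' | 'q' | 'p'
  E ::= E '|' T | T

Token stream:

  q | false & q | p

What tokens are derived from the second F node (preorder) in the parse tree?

[E [E [E [T [F q]]] | [T [T [F false]] & [F q]]] | [T [F p]]]

false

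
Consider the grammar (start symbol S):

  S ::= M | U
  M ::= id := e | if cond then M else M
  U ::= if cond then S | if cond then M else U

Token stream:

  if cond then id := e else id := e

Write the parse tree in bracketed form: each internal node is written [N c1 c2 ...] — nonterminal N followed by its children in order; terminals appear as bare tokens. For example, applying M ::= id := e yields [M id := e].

[S [M if cond then [M id := e] else [M id := e]]]

S
M
if cond then M else M
if cond then id := e else M
if cond then id := e else id := e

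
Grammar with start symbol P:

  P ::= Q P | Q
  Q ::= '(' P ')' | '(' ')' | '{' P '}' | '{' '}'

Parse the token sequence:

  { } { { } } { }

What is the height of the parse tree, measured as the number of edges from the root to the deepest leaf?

5

[P [Q { }] [P [Q { [P [Q { }]] }] [P [Q { }]]]]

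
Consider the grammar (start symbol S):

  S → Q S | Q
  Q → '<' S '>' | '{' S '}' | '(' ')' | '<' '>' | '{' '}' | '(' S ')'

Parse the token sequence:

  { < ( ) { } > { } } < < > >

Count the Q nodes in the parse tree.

[S [Q { [S [Q < [S [Q ( )] [S [Q { }]]] >] [S [Q { }]]] }] [S [Q < [S [Q < >]] >]]]

7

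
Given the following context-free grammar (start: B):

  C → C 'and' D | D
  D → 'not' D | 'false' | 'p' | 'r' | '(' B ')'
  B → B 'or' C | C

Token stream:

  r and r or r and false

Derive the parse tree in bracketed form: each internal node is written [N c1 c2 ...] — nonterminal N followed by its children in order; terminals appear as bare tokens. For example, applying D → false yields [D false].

B
B or C
C or C
C and D or C
D and D or C
r and D or C
r and r or C
r and r or C and D
r and r or D and D
r and r or r and D
r and r or r and false

[B [B [C [C [D r]] and [D r]]] or [C [C [D r]] and [D false]]]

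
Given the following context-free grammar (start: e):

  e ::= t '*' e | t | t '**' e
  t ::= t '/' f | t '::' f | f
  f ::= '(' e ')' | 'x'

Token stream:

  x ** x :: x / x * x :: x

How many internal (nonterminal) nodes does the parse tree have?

[e [t [f x]] ** [e [t [t [t [f x]] :: [f x]] / [f x]] * [e [t [t [f x]] :: [f x]]]]]

15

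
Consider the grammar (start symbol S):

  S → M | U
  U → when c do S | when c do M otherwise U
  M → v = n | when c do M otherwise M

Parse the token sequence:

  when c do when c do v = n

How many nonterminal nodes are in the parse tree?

6

[S [U when c do [S [U when c do [S [M v = n]]]]]]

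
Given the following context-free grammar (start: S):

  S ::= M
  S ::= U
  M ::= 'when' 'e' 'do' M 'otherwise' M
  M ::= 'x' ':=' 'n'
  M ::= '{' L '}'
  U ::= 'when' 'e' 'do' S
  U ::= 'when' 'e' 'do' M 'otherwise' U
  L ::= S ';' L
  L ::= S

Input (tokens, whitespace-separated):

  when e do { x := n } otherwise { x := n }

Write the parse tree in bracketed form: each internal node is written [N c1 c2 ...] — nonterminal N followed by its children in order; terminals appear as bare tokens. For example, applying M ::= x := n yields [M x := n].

S
M
when e do M otherwise M
when e do { L } otherwise M
when e do { S } otherwise M
when e do { M } otherwise M
when e do { x := n } otherwise M
when e do { x := n } otherwise { L }
when e do { x := n } otherwise { S }
when e do { x := n } otherwise { M }
when e do { x := n } otherwise { x := n }

[S [M when e do [M { [L [S [M x := n]]] }] otherwise [M { [L [S [M x := n]]] }]]]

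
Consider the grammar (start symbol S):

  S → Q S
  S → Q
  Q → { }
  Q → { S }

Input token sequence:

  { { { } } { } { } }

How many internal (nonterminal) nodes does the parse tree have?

[S [Q { [S [Q { [S [Q { }]] }] [S [Q { }] [S [Q { }]]]] }]]

10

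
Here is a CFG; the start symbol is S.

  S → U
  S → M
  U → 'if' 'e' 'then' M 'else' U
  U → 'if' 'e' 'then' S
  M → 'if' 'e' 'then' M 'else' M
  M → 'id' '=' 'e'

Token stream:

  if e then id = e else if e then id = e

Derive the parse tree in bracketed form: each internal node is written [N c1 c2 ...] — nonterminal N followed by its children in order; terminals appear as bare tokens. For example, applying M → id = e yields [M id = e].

[S [U if e then [M id = e] else [U if e then [S [M id = e]]]]]

S
U
if e then M else U
if e then id = e else U
if e then id = e else if e then S
if e then id = e else if e then M
if e then id = e else if e then id = e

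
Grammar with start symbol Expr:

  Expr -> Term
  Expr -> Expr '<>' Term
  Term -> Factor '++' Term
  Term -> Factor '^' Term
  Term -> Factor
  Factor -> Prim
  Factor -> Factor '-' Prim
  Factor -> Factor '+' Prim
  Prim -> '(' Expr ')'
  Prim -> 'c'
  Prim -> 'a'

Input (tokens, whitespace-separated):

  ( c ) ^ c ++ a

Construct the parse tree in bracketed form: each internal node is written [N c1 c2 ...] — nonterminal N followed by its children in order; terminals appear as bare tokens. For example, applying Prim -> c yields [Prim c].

Expr
Term
Factor ^ Term
Prim ^ Term
( Expr ) ^ Term
( Term ) ^ Term
( Factor ) ^ Term
( Prim ) ^ Term
( c ) ^ Term
( c ) ^ Factor ++ Term
( c ) ^ Prim ++ Term
( c ) ^ c ++ Term
( c ) ^ c ++ Factor
( c ) ^ c ++ Prim
( c ) ^ c ++ a

[Expr [Term [Factor [Prim ( [Expr [Term [Factor [Prim c]]]] )]] ^ [Term [Factor [Prim c]] ++ [Term [Factor [Prim a]]]]]]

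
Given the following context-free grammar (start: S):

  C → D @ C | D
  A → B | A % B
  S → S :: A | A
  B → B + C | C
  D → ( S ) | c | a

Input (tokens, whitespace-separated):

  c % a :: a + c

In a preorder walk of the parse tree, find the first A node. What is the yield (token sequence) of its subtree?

c % a

[S [S [A [A [B [C [D c]]]] % [B [C [D a]]]]] :: [A [B [B [C [D a]]] + [C [D c]]]]]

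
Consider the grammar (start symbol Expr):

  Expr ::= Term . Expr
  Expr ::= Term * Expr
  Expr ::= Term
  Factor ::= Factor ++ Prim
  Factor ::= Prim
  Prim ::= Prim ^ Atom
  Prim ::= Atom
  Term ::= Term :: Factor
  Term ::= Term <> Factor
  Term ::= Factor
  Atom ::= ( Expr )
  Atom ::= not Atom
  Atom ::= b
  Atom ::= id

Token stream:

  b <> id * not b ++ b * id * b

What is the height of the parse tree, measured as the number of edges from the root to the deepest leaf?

[Expr [Term [Term [Factor [Prim [Atom b]]]] <> [Factor [Prim [Atom id]]]] * [Expr [Term [Factor [Factor [Prim [Atom not [Atom b]]]] ++ [Prim [Atom b]]]] * [Expr [Term [Factor [Prim [Atom id]]]] * [Expr [Term [Factor [Prim [Atom b]]]]]]]]

8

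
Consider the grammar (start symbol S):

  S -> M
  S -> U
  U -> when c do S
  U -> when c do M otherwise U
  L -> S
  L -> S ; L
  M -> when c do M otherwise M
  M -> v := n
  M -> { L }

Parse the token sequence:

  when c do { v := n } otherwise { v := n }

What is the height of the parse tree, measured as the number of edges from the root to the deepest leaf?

6

[S [M when c do [M { [L [S [M v := n]]] }] otherwise [M { [L [S [M v := n]]] }]]]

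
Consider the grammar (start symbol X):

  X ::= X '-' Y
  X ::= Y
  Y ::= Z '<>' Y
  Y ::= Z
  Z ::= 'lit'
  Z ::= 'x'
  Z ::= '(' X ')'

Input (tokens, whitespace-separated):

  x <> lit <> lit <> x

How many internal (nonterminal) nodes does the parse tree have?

[X [Y [Z x] <> [Y [Z lit] <> [Y [Z lit] <> [Y [Z x]]]]]]

9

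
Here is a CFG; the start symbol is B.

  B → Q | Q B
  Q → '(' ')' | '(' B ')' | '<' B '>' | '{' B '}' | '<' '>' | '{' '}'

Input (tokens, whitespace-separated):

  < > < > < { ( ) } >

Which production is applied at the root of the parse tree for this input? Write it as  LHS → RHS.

[B [Q < >] [B [Q < >] [B [Q < [B [Q { [B [Q ( )]] }]] >]]]]

B → Q B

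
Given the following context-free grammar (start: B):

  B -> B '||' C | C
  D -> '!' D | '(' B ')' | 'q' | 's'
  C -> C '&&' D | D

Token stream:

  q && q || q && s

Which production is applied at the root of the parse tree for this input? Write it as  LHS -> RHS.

B -> B '||' C

[B [B [C [C [D q]] && [D q]]] || [C [C [D q]] && [D s]]]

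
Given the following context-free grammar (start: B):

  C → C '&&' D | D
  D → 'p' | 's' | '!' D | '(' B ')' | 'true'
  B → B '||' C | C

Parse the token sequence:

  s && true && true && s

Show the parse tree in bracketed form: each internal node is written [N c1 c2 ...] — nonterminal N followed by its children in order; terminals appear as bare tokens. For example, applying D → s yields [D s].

B
C
C && D
C && D && D
C && D && D && D
D && D && D && D
s && D && D && D
s && true && D && D
s && true && true && D
s && true && true && s

[B [C [C [C [C [D s]] && [D true]] && [D true]] && [D s]]]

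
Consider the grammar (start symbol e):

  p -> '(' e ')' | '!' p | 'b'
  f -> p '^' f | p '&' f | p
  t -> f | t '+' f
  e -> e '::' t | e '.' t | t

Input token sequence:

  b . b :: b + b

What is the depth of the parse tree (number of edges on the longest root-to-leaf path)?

6

[e [e [e [t [f [p b]]]] . [t [f [p b]]]] :: [t [t [f [p b]]] + [f [p b]]]]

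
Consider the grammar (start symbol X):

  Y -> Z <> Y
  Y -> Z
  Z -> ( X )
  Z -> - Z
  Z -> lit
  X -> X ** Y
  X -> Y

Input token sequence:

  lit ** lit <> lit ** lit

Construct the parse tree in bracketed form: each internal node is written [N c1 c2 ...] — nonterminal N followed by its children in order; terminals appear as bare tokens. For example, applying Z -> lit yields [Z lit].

X
X ** Y
X ** Y ** Y
Y ** Y ** Y
Z ** Y ** Y
lit ** Y ** Y
lit ** Z <> Y ** Y
lit ** lit <> Y ** Y
lit ** lit <> Z ** Y
lit ** lit <> lit ** Y
lit ** lit <> lit ** Z
lit ** lit <> lit ** lit

[X [X [X [Y [Z lit]]] ** [Y [Z lit] <> [Y [Z lit]]]] ** [Y [Z lit]]]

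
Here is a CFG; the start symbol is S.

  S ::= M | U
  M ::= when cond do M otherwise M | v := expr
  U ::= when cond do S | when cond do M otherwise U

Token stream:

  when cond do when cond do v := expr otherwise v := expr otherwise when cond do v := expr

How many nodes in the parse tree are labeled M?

4

[S [U when cond do [M when cond do [M v := expr] otherwise [M v := expr]] otherwise [U when cond do [S [M v := expr]]]]]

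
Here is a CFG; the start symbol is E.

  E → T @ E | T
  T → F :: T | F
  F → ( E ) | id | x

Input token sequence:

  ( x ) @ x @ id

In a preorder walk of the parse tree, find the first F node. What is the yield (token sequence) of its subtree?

[E [T [F ( [E [T [F x]]] )]] @ [E [T [F x]] @ [E [T [F id]]]]]

( x )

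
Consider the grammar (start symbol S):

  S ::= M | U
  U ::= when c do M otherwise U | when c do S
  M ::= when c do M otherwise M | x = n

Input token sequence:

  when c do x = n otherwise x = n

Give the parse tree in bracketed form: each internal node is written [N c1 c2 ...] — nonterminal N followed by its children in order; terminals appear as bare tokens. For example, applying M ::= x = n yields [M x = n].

S
M
when c do M otherwise M
when c do x = n otherwise M
when c do x = n otherwise x = n

[S [M when c do [M x = n] otherwise [M x = n]]]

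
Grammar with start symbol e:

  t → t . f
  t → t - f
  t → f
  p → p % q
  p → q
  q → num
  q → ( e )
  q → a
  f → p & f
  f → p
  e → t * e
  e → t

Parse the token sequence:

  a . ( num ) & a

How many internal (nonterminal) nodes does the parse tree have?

[e [t [t [f [p [q a]]]] . [f [p [q ( [e [t [f [p [q num]]]]] )]] & [f [p [q a]]]]]]

17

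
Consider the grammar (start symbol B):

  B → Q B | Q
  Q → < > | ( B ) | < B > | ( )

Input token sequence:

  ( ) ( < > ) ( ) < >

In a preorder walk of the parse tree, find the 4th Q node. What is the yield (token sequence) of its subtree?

[B [Q ( )] [B [Q ( [B [Q < >]] )] [B [Q ( )] [B [Q < >]]]]]

( )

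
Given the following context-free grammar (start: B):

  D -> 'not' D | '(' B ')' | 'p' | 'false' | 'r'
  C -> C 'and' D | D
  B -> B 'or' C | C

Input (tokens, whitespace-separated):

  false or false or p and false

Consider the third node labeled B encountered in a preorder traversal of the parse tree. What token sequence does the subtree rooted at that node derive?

[B [B [B [C [D false]]] or [C [D false]]] or [C [C [D p]] and [D false]]]

false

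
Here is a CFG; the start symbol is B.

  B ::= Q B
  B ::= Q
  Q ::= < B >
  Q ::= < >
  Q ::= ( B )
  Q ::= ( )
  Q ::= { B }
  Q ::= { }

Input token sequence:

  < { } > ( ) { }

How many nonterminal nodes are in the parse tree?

[B [Q < [B [Q { }]] >] [B [Q ( )] [B [Q { }]]]]

8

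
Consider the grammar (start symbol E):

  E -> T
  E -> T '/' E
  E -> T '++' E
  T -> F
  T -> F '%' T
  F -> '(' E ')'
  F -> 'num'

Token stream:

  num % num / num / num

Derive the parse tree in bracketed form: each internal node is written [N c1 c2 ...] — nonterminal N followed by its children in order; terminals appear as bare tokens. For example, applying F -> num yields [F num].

E
T / E
F % T / E
num % T / E
num % F / E
num % num / E
num % num / T / E
num % num / F / E
num % num / num / E
num % num / num / T
num % num / num / F
num % num / num / num

[E [T [F num] % [T [F num]]] / [E [T [F num]] / [E [T [F num]]]]]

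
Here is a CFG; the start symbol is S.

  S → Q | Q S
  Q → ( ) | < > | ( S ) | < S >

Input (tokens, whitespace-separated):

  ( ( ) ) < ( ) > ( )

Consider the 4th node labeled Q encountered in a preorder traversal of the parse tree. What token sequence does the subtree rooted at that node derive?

[S [Q ( [S [Q ( )]] )] [S [Q < [S [Q ( )]] >] [S [Q ( )]]]]

( )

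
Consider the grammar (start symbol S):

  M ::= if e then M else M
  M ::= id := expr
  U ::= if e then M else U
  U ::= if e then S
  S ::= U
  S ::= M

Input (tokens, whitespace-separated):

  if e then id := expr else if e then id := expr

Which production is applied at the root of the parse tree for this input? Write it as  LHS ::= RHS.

S ::= U

[S [U if e then [M id := expr] else [U if e then [S [M id := expr]]]]]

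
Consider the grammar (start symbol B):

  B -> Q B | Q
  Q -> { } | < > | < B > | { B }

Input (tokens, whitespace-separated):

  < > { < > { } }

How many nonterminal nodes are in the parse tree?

[B [Q < >] [B [Q { [B [Q < >] [B [Q { }]]] }]]]

8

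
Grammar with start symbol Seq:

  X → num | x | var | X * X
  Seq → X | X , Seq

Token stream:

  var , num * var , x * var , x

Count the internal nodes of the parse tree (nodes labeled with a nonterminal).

[Seq [X var] , [Seq [X [X num] * [X var]] , [Seq [X [X x] * [X var]] , [Seq [X x]]]]]

12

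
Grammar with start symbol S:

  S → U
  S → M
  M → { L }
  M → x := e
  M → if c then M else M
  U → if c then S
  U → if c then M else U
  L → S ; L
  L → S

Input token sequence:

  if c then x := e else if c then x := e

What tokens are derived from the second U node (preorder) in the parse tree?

if c then x := e

[S [U if c then [M x := e] else [U if c then [S [M x := e]]]]]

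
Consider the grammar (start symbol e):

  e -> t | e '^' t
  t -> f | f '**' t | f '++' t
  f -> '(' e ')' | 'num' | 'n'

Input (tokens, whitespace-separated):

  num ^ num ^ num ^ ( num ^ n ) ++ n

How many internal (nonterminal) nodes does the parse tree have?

[e [e [e [e [t [f num]]] ^ [t [f num]]] ^ [t [f num]]] ^ [t [f ( [e [e [t [f num]]] ^ [t [f n]]] )] ++ [t [f n]]]]

20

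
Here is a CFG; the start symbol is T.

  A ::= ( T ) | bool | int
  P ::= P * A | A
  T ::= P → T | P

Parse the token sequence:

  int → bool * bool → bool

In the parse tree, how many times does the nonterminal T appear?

3

[T [P [A int]] → [T [P [P [A bool]] * [A bool]] → [T [P [A bool]]]]]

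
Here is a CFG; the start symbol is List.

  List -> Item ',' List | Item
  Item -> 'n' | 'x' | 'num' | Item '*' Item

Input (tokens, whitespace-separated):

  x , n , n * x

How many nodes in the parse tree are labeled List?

[List [Item x] , [List [Item n] , [List [Item [Item n] * [Item x]]]]]

3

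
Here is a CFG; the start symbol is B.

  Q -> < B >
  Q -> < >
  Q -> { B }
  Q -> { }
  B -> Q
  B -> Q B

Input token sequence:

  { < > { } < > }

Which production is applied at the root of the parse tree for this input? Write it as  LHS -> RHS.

B -> Q

[B [Q { [B [Q < >] [B [Q { }] [B [Q < >]]]] }]]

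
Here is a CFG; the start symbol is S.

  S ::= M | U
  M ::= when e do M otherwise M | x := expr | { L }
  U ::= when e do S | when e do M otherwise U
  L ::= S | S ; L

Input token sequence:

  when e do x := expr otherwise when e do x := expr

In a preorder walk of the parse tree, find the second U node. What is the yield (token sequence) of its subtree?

[S [U when e do [M x := expr] otherwise [U when e do [S [M x := expr]]]]]

when e do x := expr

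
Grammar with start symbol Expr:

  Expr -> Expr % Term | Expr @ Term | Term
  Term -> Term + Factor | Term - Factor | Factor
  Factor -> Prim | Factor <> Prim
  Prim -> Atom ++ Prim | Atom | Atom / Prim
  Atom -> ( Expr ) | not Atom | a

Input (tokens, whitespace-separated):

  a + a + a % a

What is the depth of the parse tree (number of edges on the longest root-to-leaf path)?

[Expr [Expr [Term [Term [Term [Factor [Prim [Atom a]]]] + [Factor [Prim [Atom a]]]] + [Factor [Prim [Atom a]]]]] % [Term [Factor [Prim [Atom a]]]]]

8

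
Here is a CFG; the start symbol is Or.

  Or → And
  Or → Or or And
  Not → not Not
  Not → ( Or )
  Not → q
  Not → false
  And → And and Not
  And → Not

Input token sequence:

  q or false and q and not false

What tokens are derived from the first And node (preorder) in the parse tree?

[Or [Or [And [Not q]]] or [And [And [And [Not false]] and [Not q]] and [Not not [Not false]]]]

q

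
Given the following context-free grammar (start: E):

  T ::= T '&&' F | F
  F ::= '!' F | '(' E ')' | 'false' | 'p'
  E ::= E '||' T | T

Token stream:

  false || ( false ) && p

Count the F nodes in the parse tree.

4

[E [E [T [F false]]] || [T [T [F ( [E [T [F false]]] )]] && [F p]]]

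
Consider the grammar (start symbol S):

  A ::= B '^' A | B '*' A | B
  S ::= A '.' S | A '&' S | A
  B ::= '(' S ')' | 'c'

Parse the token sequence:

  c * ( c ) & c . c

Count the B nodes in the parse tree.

[S [A [B c] * [A [B ( [S [A [B c]]] )]]] & [S [A [B c]] . [S [A [B c]]]]]

5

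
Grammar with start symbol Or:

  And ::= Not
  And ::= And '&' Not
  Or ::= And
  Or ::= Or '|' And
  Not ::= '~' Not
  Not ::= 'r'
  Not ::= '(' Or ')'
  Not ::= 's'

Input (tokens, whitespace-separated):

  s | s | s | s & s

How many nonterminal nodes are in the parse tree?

[Or [Or [Or [Or [And [Not s]]] | [And [Not s]]] | [And [Not s]]] | [And [And [Not s]] & [Not s]]]

14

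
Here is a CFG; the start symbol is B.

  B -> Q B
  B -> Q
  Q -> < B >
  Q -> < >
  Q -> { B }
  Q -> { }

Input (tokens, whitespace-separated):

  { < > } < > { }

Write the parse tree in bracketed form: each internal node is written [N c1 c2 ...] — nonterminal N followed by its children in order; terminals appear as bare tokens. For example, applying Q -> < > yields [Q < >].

[B [Q { [B [Q < >]] }] [B [Q < >] [B [Q { }]]]]

B
Q B
{ B } B
{ Q } B
{ < > } B
{ < > } Q B
{ < > } < > B
{ < > } < > Q
{ < > } < > { }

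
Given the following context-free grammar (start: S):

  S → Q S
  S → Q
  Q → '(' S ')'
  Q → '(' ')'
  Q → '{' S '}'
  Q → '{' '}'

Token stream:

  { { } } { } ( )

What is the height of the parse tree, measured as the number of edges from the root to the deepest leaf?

4

[S [Q { [S [Q { }]] }] [S [Q { }] [S [Q ( )]]]]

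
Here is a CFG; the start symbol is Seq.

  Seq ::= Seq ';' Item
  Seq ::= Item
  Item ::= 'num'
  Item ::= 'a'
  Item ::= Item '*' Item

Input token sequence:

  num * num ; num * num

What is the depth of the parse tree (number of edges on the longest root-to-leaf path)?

4

[Seq [Seq [Item [Item num] * [Item num]]] ; [Item [Item num] * [Item num]]]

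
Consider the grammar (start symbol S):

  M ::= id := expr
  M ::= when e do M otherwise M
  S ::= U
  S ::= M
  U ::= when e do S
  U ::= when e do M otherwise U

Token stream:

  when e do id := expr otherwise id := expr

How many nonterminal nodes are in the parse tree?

4

[S [M when e do [M id := expr] otherwise [M id := expr]]]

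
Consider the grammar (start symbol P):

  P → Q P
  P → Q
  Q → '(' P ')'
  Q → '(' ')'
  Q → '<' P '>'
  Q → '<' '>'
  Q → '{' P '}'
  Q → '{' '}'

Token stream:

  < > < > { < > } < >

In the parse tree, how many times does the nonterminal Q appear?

[P [Q < >] [P [Q < >] [P [Q { [P [Q < >]] }] [P [Q < >]]]]]

5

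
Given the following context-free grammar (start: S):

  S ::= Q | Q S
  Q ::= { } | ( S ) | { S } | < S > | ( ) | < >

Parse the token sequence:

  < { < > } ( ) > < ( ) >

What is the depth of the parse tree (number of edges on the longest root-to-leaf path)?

6

[S [Q < [S [Q { [S [Q < >]] }] [S [Q ( )]]] >] [S [Q < [S [Q ( )]] >]]]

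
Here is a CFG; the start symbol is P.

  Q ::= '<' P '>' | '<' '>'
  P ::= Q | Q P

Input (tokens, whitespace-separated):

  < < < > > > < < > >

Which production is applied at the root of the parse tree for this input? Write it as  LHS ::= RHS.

[P [Q < [P [Q < [P [Q < >]] >]] >] [P [Q < [P [Q < >]] >]]]

P ::= Q P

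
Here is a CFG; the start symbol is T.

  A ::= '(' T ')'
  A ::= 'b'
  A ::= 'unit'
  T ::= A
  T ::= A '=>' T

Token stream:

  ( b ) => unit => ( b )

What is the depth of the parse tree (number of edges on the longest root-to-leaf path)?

6

[T [A ( [T [A b]] )] => [T [A unit] => [T [A ( [T [A b]] )]]]]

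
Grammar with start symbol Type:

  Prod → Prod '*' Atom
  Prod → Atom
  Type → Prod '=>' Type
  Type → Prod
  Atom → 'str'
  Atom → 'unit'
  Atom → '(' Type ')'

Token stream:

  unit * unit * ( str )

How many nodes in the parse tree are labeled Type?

2

[Type [Prod [Prod [Prod [Atom unit]] * [Atom unit]] * [Atom ( [Type [Prod [Atom str]]] )]]]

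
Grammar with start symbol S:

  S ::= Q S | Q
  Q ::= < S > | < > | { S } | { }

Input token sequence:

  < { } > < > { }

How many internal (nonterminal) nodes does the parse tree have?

[S [Q < [S [Q { }]] >] [S [Q < >] [S [Q { }]]]]

8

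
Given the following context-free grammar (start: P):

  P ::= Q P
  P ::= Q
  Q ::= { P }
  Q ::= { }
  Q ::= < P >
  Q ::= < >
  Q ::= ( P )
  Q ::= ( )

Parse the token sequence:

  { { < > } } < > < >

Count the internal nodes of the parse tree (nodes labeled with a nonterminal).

10

[P [Q { [P [Q { [P [Q < >]] }]] }] [P [Q < >] [P [Q < >]]]]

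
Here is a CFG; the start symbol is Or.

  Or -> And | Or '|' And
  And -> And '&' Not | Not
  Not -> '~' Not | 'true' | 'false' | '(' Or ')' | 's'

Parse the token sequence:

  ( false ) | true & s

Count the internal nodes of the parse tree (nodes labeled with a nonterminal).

11

[Or [Or [And [Not ( [Or [And [Not false]]] )]]] | [And [And [Not true]] & [Not s]]]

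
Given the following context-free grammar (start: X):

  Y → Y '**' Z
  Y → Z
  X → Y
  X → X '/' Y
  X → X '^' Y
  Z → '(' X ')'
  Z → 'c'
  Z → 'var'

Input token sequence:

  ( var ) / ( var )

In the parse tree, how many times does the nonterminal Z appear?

4

[X [X [Y [Z ( [X [Y [Z var]]] )]]] / [Y [Z ( [X [Y [Z var]]] )]]]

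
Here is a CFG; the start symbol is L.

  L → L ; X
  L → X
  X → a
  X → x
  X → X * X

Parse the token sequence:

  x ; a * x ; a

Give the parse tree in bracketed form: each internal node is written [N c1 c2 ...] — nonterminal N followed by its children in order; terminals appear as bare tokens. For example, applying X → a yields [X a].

L
L ; X
L ; X ; X
X ; X ; X
x ; X ; X
x ; X * X ; X
x ; a * X ; X
x ; a * x ; X
x ; a * x ; a

[L [L [L [X x]] ; [X [X a] * [X x]]] ; [X a]]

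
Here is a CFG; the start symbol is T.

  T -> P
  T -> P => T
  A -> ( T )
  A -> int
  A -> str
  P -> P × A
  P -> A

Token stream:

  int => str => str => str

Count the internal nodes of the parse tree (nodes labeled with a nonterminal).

12

[T [P [A int]] => [T [P [A str]] => [T [P [A str]] => [T [P [A str]]]]]]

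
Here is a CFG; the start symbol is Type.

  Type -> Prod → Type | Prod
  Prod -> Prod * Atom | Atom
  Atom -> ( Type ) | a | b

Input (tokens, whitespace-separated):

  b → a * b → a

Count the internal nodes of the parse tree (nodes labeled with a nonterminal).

[Type [Prod [Atom b]] → [Type [Prod [Prod [Atom a]] * [Atom b]] → [Type [Prod [Atom a]]]]]

11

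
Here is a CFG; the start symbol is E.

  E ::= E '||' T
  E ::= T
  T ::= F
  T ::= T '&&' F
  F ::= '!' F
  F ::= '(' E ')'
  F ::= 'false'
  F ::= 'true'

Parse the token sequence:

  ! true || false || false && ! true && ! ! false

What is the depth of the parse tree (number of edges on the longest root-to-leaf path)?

[E [E [E [T [F ! [F true]]]] || [T [F false]]] || [T [T [T [F false]] && [F ! [F true]]] && [F ! [F ! [F false]]]]]

6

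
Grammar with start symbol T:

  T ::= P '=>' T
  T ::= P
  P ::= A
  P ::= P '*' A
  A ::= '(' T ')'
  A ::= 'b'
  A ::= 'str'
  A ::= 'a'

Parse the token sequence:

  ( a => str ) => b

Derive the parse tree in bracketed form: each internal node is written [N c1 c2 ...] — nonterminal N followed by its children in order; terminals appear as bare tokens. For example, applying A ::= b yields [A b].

T
P => T
A => T
( T ) => T
( P => T ) => T
( A => T ) => T
( a => T ) => T
( a => P ) => T
( a => A ) => T
( a => str ) => T
( a => str ) => P
( a => str ) => A
( a => str ) => b

[T [P [A ( [T [P [A a]] => [T [P [A str]]]] )]] => [T [P [A b]]]]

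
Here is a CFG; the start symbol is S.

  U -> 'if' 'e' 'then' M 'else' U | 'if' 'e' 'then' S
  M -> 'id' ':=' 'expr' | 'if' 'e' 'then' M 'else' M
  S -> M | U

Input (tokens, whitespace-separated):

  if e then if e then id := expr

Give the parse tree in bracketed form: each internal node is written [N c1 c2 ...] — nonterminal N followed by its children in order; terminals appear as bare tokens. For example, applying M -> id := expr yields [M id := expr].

S
U
if e then S
if e then U
if e then if e then S
if e then if e then M
if e then if e then id := expr

[S [U if e then [S [U if e then [S [M id := expr]]]]]]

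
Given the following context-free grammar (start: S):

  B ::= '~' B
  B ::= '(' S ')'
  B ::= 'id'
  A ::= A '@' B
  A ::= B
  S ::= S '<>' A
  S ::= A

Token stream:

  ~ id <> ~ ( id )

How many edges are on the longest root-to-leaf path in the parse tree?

[S [S [A [B ~ [B id]]]] <> [A [B ~ [B ( [S [A [B id]]] )]]]]

7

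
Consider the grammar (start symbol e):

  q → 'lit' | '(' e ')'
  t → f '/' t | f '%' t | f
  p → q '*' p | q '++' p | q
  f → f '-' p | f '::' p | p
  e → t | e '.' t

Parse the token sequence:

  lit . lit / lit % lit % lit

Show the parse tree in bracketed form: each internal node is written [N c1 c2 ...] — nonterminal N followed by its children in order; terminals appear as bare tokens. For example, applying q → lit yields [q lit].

[e [e [t [f [p [q lit]]]]] . [t [f [p [q lit]]] / [t [f [p [q lit]]] % [t [f [p [q lit]]] % [t [f [p [q lit]]]]]]]]

e
e . t
t . t
f . t
p . t
q . t
lit . t
lit . f / t
lit . p / t
lit . q / t
lit . lit / t
lit . lit / f % t
lit . lit / p % t
lit . lit / q % t
lit . lit / lit % t
lit . lit / lit % f % t
lit . lit / lit % p % t
lit . lit / lit % q % t
lit . lit / lit % lit % t
lit . lit / lit % lit % f
lit . lit / lit % lit % p
lit . lit / lit % lit % q
lit . lit / lit % lit % lit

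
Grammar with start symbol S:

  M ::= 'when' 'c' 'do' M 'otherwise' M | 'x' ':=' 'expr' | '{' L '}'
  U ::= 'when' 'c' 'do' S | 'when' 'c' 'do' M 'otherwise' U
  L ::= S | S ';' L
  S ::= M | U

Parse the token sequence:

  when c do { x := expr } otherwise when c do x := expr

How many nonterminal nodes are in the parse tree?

[S [U when c do [M { [L [S [M x := expr]]] }] otherwise [U when c do [S [M x := expr]]]]]

9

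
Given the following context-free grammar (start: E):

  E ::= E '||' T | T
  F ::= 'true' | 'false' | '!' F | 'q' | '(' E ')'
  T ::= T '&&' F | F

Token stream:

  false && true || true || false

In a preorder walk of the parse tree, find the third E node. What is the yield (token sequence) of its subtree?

[E [E [E [T [T [F false]] && [F true]]] || [T [F true]]] || [T [F false]]]

false && true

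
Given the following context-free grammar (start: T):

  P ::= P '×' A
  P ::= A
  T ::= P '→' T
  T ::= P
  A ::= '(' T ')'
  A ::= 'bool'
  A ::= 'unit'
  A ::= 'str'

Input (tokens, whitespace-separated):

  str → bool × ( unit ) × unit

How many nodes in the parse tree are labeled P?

5

[T [P [A str]] → [T [P [P [P [A bool]] × [A ( [T [P [A unit]]] )]] × [A unit]]]]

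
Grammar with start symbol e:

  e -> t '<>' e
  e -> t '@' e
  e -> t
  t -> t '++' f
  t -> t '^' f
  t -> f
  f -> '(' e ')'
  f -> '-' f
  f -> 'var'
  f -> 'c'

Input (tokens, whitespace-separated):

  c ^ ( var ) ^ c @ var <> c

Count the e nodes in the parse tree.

[e [t [t [t [f c]] ^ [f ( [e [t [f var]]] )]] ^ [f c]] @ [e [t [f var]] <> [e [t [f c]]]]]

4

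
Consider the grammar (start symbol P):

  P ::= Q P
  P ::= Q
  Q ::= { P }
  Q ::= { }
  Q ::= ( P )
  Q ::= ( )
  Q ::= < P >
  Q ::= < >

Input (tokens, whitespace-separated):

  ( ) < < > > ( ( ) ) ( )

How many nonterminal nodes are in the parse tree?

[P [Q ( )] [P [Q < [P [Q < >]] >] [P [Q ( [P [Q ( )]] )] [P [Q ( )]]]]]

12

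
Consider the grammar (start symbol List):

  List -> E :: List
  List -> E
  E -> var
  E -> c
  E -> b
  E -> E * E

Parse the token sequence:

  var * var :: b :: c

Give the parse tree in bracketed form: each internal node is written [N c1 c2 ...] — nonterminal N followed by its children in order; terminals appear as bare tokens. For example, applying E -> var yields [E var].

[List [E [E var] * [E var]] :: [List [E b] :: [List [E c]]]]

List
E :: List
E * E :: List
var * E :: List
var * var :: List
var * var :: E :: List
var * var :: b :: List
var * var :: b :: E
var * var :: b :: c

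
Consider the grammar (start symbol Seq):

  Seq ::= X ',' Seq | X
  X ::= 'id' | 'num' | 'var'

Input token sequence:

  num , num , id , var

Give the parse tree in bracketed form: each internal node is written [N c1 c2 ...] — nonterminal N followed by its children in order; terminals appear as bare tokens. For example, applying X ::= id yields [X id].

[Seq [X num] , [Seq [X num] , [Seq [X id] , [Seq [X var]]]]]

Seq
X , Seq
num , Seq
num , X , Seq
num , num , Seq
num , num , X , Seq
num , num , id , Seq
num , num , id , X
num , num , id , var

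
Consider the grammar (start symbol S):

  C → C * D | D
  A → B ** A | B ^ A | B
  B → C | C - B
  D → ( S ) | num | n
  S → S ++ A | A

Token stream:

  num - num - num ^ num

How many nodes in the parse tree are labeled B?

[S [A [B [C [D num]] - [B [C [D num]] - [B [C [D num]]]]] ^ [A [B [C [D num]]]]]]

4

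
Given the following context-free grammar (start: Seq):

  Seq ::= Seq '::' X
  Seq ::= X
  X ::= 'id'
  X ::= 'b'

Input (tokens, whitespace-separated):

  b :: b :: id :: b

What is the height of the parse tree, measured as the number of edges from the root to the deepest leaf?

[Seq [Seq [Seq [Seq [X b]] :: [X b]] :: [X id]] :: [X b]]

5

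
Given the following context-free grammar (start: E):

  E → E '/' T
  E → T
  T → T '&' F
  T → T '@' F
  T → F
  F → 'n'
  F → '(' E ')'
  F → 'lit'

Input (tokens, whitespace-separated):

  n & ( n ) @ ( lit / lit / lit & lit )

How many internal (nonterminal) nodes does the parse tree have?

21

[E [T [T [T [F n]] & [F ( [E [T [F n]]] )]] @ [F ( [E [E [E [T [F lit]]] / [T [F lit]]] / [T [T [F lit]] & [F lit]]] )]]]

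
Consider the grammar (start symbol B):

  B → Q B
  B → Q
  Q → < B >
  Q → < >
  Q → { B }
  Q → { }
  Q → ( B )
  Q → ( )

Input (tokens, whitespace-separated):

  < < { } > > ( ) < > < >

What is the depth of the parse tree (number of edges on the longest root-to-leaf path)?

[B [Q < [B [Q < [B [Q { }]] >]] >] [B [Q ( )] [B [Q < >] [B [Q < >]]]]]

6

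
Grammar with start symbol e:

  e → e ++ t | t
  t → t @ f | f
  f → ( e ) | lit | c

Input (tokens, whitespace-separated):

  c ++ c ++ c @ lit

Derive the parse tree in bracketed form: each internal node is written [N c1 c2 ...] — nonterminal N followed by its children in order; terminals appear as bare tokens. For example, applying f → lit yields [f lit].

[e [e [e [t [f c]]] ++ [t [f c]]] ++ [t [t [f c]] @ [f lit]]]

e
e ++ t
e ++ t ++ t
t ++ t ++ t
f ++ t ++ t
c ++ t ++ t
c ++ f ++ t
c ++ c ++ t
c ++ c ++ t @ f
c ++ c ++ f @ f
c ++ c ++ c @ f
c ++ c ++ c @ lit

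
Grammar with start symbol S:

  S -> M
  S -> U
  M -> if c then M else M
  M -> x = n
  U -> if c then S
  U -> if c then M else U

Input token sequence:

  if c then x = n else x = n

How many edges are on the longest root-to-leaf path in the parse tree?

[S [M if c then [M x = n] else [M x = n]]]

3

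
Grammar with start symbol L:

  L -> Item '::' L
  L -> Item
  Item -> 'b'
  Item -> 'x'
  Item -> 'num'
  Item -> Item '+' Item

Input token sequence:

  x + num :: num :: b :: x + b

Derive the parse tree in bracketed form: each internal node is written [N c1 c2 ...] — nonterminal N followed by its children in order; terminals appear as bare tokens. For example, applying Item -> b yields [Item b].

L
Item :: L
Item + Item :: L
x + Item :: L
x + num :: L
x + num :: Item :: L
x + num :: num :: L
x + num :: num :: Item :: L
x + num :: num :: b :: L
x + num :: num :: b :: Item
x + num :: num :: b :: Item + Item
x + num :: num :: b :: x + Item
x + num :: num :: b :: x + b

[L [Item [Item x] + [Item num]] :: [L [Item num] :: [L [Item b] :: [L [Item [Item x] + [Item b]]]]]]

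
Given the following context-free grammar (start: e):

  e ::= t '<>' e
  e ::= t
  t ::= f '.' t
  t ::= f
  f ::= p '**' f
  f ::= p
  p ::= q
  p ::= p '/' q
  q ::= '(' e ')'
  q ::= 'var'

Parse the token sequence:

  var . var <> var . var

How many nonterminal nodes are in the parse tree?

[e [t [f [p [q var]]] . [t [f [p [q var]]]]] <> [e [t [f [p [q var]]] . [t [f [p [q var]]]]]]]

18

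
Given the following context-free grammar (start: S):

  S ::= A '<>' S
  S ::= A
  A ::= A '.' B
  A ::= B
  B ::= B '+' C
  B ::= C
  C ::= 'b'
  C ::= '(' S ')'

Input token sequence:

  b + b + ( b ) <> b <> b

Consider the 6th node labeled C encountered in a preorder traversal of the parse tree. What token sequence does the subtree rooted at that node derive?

[S [A [B [B [B [C b]] + [C b]] + [C ( [S [A [B [C b]]]] )]]] <> [S [A [B [C b]]] <> [S [A [B [C b]]]]]]

b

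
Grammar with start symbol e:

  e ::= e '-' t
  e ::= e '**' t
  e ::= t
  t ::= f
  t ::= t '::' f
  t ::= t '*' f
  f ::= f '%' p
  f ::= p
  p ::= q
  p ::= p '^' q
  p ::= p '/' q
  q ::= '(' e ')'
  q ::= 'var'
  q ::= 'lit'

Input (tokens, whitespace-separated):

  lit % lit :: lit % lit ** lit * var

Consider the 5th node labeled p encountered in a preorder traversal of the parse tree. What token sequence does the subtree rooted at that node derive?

[e [e [t [t [f [f [p [q lit]]] % [p [q lit]]]] :: [f [f [p [q lit]]] % [p [q lit]]]]] ** [t [t [f [p [q lit]]]] * [f [p [q var]]]]]

lit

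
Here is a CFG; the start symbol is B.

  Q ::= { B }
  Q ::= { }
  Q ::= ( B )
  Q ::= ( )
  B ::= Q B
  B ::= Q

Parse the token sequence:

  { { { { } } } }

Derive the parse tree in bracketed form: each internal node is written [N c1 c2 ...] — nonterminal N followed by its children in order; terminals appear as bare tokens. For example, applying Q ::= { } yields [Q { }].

[B [Q { [B [Q { [B [Q { [B [Q { }]] }]] }]] }]]

B
Q
{ B }
{ Q }
{ { B } }
{ { Q } }
{ { { B } } }
{ { { Q } } }
{ { { { } } } }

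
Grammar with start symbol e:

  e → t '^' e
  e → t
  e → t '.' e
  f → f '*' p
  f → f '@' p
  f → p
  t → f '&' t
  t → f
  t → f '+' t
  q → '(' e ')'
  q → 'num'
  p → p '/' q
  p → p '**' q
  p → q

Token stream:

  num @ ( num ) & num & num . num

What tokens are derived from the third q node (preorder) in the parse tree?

[e [t [f [f [p [q num]]] @ [p [q ( [e [t [f [p [q num]]]]] )]]] & [t [f [p [q num]]] & [t [f [p [q num]]]]]] . [e [t [f [p [q num]]]]]]

num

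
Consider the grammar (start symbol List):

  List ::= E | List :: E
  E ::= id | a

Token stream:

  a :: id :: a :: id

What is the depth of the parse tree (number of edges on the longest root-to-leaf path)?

[List [List [List [List [E a]] :: [E id]] :: [E a]] :: [E id]]

5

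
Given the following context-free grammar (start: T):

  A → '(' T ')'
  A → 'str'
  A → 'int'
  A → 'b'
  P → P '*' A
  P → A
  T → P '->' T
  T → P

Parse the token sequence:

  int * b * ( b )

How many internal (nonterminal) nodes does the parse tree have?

10

[T [P [P [P [A int]] * [A b]] * [A ( [T [P [A b]]] )]]]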